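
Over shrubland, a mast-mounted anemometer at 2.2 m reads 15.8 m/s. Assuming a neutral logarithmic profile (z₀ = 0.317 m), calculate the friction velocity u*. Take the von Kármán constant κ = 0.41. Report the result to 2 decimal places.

u* ≈ 3.34 m/s

Log law: V(z) = (u*/κ) · ln(z/z₀) ⇒ u* = κ · V / ln(z/z₀)
u* = 0.41 × 15.8 / ln(2.2/0.317) = 0.41 × 15.8 / 1.9373
   = 6.4780 / 1.9373 = 3.3438 m/s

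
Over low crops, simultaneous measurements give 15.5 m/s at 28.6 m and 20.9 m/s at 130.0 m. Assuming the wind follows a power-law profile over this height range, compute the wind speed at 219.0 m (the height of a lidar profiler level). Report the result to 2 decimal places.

23.17 m/s

First find α: α = ln(V₂/V₁)/ln(z₂/z₁) = ln(20.9/15.5)/ln(130.0/28.6) = 0.29891/1.51413 = 0.1974
Extrapolate from 130.0 m to 219.0 m: V₃ = 20.9 × (219.0/130.0)^0.1974 = 20.9 × 1.1084 = 23.1665 m/s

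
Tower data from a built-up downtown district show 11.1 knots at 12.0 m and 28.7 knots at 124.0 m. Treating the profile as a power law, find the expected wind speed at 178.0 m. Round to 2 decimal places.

33.25 knots

First find α: α = ln(V₂/V₁)/ln(z₂/z₁) = ln(28.7/11.1)/ln(124.0/12.0) = 0.94995/2.33537 = 0.4068
Extrapolate from 124.0 m to 178.0 m: V₃ = 28.7 × (178.0/124.0)^0.4068 = 28.7 × 1.1584 = 33.2463 knots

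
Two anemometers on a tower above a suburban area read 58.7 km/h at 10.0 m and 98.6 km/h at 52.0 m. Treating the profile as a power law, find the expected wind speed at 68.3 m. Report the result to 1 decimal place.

107.4 km/h

First find α: α = ln(V₂/V₁)/ln(z₂/z₁) = ln(98.6/58.7)/ln(52.0/10.0) = 0.51863/1.64866 = 0.3146
Extrapolate from 52.0 m to 68.3 m: V₃ = 98.6 × (68.3/52.0)^0.3146 = 98.6 × 1.0896 = 107.4307 km/h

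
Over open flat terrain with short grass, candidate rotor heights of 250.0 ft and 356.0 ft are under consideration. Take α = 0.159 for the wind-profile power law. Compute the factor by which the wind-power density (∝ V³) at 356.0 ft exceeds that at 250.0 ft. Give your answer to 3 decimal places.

Speed ratio: V_B/V_A = (z_B/z_A)^α = (356.0/250.0)^0.159 = (1.4240)^0.159 = 1.05781
Power-density ratio: P_B/P_A = (V_B/V_A)³ = (1.05781)³ = 1.18365

1.184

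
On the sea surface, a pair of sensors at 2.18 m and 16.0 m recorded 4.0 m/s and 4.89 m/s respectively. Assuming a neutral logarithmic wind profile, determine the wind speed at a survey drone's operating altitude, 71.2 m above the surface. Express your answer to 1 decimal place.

5.6 m/s

Log law: V ∝ ln(z/z₀). From the pair, with r = V₁/V₂ = 0.81800,
ln z₀ = (ln z₁ − r·ln z₂)/(1 − r) = (0.7793 − 0.81800×2.7726)/0.18200 = -8.1792 → z₀ = 0.0002804 m
V₃ = V₁ · ln(z₃/z₀)/ln(z₁/z₀) = 4.0 × 12.4447/8.9585 = 5.5566 m/s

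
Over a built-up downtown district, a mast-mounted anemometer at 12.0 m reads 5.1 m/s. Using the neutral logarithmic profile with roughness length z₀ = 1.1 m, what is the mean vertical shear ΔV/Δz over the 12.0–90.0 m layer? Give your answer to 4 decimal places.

0.0551 m/s/m

Log law: V₂ = V₁ · ln(z₂/z₀)/ln(z₁/z₀) = 5.1 × 4.4045/2.3896 = 9.4003 m/s
ΔV/Δz = (9.4003 − 5.1)/(90.0 − 12.0) = 4.3003/78.0000 = 0.05513 m/s/m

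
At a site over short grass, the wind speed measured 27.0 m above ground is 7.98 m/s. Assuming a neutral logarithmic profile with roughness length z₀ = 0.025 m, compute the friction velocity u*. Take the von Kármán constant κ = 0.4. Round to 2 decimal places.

u* ≈ 0.46 m/s

Log law: V(z) = (u*/κ) · ln(z/z₀) ⇒ u* = κ · V / ln(z/z₀)
u* = 0.4 × 7.98 / ln(27.0/0.025) = 0.4 × 7.98 / 6.9847
   = 3.1920 / 6.9847 = 0.4570 m/s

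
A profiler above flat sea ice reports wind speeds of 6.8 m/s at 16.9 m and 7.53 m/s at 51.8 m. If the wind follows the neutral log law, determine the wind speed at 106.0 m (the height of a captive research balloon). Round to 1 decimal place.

8.0 m/s

Log law: V ∝ ln(z/z₀). From the pair, with r = V₁/V₂ = 0.90305,
ln z₀ = (ln z₁ − r·ln z₂)/(1 − r) = (2.8273 − 0.90305×3.9474)/0.09695 = -7.6063 → z₀ = 0.0004973 m
V₃ = V₁ · ln(z₃/z₀)/ln(z₁/z₀) = 6.8 × 12.2697/10.4336 = 7.9967 m/s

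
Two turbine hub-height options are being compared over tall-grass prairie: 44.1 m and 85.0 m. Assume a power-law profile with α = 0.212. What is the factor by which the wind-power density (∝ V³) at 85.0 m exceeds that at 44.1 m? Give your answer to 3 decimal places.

Speed ratio: V_B/V_A = (z_B/z_A)^α = (85.0/44.1)^0.212 = (1.9274)^0.212 = 1.14925
Power-density ratio: P_B/P_A = (V_B/V_A)³ = (1.14925)³ = 1.51792

1.518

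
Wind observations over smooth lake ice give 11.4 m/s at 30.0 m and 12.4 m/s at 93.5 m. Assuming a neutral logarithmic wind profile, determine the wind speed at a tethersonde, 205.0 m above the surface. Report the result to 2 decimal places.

13.09 m/s

Log law: V ∝ ln(z/z₀). From the pair, with r = V₁/V₂ = 0.91935,
ln z₀ = (ln z₁ − r·ln z₂)/(1 − r) = (3.4012 − 0.91935×4.5380)/0.08065 = -9.5579 → z₀ = 0.00007064 m
V₃ = V₁ · ln(z₃/z₀)/ln(z₁/z₀) = 11.4 × 14.8809/12.9591 = 13.0906 m/s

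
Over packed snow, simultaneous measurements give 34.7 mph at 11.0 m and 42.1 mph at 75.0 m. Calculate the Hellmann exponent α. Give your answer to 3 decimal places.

Power law: V₂/V₁ = (z₂/z₁)^α ⇒ α = ln(V₂/V₁) / ln(z₂/z₁)
α = ln(42.1/34.7) / ln(75.0/11.0) = ln(1.2133) / ln(6.8182)
  = 0.19331 / 1.91959 = 0.10070

α ≈ 0.101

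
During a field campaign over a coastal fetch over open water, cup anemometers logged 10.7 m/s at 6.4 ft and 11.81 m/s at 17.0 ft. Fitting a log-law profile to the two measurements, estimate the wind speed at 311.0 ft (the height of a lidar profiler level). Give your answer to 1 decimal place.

15.1 m/s

Log law: V ∝ ln(z/z₀). From the pair, with r = V₁/V₂ = 0.90601,
ln z₀ = (ln z₁ − r·ln z₂)/(1 − r) = (1.8563 − 0.90601×2.8332)/0.09399 = -7.5608 → z₀ = 0.0005205 ft
V₃ = V₁ · ln(z₃/z₀)/ln(z₁/z₀) = 10.7 × 13.3006/9.4171 = 15.1125 m/s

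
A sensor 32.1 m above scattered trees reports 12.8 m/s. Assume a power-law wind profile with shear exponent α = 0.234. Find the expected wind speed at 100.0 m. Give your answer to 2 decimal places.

Power-law profile: V₂ = V₁ · (z₂/z₁)^α
V₂ = 12.8 × (100.0/32.1)^0.234 = 12.8 × (3.1153)^0.234
    = 12.8 × 1.3046 = 16.6989 m/s

16.70 m/s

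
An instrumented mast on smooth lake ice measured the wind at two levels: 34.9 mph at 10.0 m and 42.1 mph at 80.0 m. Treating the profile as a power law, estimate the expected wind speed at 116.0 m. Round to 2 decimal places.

43.53 mph

First find α: α = ln(V₂/V₁)/ln(z₂/z₁) = ln(42.1/34.9)/ln(80.0/10.0) = 0.18756/2.07944 = 0.0902
Extrapolate from 80.0 m to 116.0 m: V₃ = 42.1 × (116.0/80.0)^0.0902 = 42.1 × 1.0341 = 43.5349 mph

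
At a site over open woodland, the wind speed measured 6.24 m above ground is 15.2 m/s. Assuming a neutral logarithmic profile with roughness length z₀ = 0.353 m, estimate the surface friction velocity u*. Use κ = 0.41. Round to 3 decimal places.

u* ≈ 2.170 m/s

Log law: V(z) = (u*/κ) · ln(z/z₀) ⇒ u* = κ · V / ln(z/z₀)
u* = 0.41 × 15.2 / ln(6.24/0.353) = 0.41 × 15.2 / 2.8723
   = 6.2320 / 2.8723 = 2.1697 m/s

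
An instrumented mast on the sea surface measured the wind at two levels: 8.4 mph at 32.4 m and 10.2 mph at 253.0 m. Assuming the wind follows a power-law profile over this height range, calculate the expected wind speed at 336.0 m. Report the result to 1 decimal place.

10.5 mph

First find α: α = ln(V₂/V₁)/ln(z₂/z₁) = ln(10.2/8.4)/ln(253.0/32.4) = 0.19416/2.05523 = 0.0945
Extrapolate from 253.0 m to 336.0 m: V₃ = 10.2 × (336.0/253.0)^0.0945 = 10.2 × 1.0272 = 10.4771 mph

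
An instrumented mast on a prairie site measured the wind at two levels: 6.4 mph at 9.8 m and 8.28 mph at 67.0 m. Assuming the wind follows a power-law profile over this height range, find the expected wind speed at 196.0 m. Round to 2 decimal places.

9.56 mph

First find α: α = ln(V₂/V₁)/ln(z₂/z₁) = ln(8.28/6.4)/ln(67.0/9.8) = 0.25754/1.92231 = 0.1340
Extrapolate from 67.0 m to 196.0 m: V₃ = 8.28 × (196.0/67.0)^0.1340 = 8.28 × 1.1547 = 9.5607 mph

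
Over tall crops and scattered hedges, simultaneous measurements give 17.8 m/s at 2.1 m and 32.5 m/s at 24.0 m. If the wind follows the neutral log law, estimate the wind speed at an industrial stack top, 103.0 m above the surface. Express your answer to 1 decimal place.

Log law: V ∝ ln(z/z₀). From the pair, with r = V₁/V₂ = 0.54769,
ln z₀ = (ln z₁ − r·ln z₂)/(1 − r) = (0.7419 − 0.54769×3.1781)/0.45231 = -2.2079 → z₀ = 0.1099 m
V₃ = V₁ · ln(z₃/z₀)/ln(z₁/z₀) = 17.8 × 6.8426/2.9499 = 41.2899 m/s

41.3 m/s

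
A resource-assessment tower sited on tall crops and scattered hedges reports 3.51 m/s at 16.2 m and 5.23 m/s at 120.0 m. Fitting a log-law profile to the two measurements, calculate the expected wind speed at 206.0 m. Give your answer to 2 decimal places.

5.69 m/s

Log law: V ∝ ln(z/z₀). From the pair, with r = V₁/V₂ = 0.67113,
ln z₀ = (ln z₁ − r·ln z₂)/(1 − r) = (2.7850 − 0.67113×4.7875)/0.32887 = -1.3014 → z₀ = 0.2721 m
V₃ = V₁ · ln(z₃/z₀)/ln(z₁/z₀) = 3.51 × 6.6293/4.0865 = 5.6942 m/s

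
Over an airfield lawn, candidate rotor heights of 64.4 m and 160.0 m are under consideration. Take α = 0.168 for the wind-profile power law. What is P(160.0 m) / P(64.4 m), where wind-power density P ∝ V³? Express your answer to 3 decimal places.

1.582

Speed ratio: V_B/V_A = (z_B/z_A)^α = (160.0/64.4)^0.168 = (2.4845)^0.168 = 1.16520
Power-density ratio: P_B/P_A = (V_B/V_A)³ = (1.16520)³ = 1.58197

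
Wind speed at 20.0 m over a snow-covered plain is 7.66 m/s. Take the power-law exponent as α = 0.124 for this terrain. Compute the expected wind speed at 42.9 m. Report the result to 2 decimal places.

Power-law profile: V₂ = V₁ · (z₂/z₁)^α
V₂ = 7.66 × (42.9/20.0)^0.124 = 7.66 × (2.1450)^0.124
    = 7.66 × 1.0993 = 8.4203 m/s

8.42 m/s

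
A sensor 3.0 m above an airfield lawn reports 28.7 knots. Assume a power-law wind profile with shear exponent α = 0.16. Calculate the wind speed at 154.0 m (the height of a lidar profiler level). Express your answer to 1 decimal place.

53.9 knots

Power-law profile: V₂ = V₁ · (z₂/z₁)^α
V₂ = 28.7 × (154.0/3.0)^0.16 = 28.7 × (51.3333)^0.16
    = 28.7 × 1.8779 = 53.8947 knots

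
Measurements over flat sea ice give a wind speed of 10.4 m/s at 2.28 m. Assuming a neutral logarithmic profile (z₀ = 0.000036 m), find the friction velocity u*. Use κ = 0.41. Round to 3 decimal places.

Log law: V(z) = (u*/κ) · ln(z/z₀) ⇒ u* = κ · V / ln(z/z₀)
u* = 0.41 × 10.4 / ln(2.28/0.000036) = 0.41 × 10.4 / 11.0562
   = 4.2640 / 11.0562 = 0.3857 m/s

u* ≈ 0.386 m/s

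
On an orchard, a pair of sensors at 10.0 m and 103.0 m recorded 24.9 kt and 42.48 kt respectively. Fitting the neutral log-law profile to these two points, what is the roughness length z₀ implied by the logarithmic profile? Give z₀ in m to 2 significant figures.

Log law: V(z) ∝ ln(z/z₀). With r = V₁/V₂ = 24.9/42.48 = 0.58616,
r · ln(z₂/z₀) = ln(z₁/z₀) ⇒ ln z₀ = (ln z₁ − r·ln z₂)/(1 − r)
ln z₀ = (2.30259 − 0.58616×4.63473) / 0.41384 = -1.0006
z₀ = exp(-1.0006) = 0.3677 m

z₀ ≈ 0.37 m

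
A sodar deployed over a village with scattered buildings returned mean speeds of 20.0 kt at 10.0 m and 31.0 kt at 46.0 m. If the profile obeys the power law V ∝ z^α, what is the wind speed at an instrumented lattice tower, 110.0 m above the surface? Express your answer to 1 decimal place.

39.8 kt

First find α: α = ln(V₂/V₁)/ln(z₂/z₁) = ln(31.0/20.0)/ln(46.0/10.0) = 0.43825/1.52606 = 0.2872
Extrapolate from 46.0 m to 110.0 m: V₃ = 31.0 × (110.0/46.0)^0.2872 = 31.0 × 1.2845 = 39.8198 kt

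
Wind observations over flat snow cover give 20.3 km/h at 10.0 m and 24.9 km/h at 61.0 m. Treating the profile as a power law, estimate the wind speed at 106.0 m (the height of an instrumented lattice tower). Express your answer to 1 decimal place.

First find α: α = ln(V₂/V₁)/ln(z₂/z₁) = ln(24.9/20.3)/ln(61.0/10.0) = 0.20425/1.80829 = 0.1130
Extrapolate from 61.0 m to 106.0 m: V₃ = 24.9 × (106.0/61.0)^0.1130 = 24.9 × 1.0644 = 26.5036 km/h

26.5 km/h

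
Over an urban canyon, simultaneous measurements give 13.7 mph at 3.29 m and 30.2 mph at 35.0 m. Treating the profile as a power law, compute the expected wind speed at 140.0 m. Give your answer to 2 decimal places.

48.00 mph

First find α: α = ln(V₂/V₁)/ln(z₂/z₁) = ln(30.2/13.7)/ln(35.0/3.29) = 0.79045/2.36446 = 0.3343
Extrapolate from 35.0 m to 140.0 m: V₃ = 30.2 × (140.0/35.0)^0.3343 = 30.2 × 1.5895 = 48.0040 mph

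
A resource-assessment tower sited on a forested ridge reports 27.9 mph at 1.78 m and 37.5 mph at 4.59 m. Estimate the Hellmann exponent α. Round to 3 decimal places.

α ≈ 0.312

Power law: V₂/V₁ = (z₂/z₁)^α ⇒ α = ln(V₂/V₁) / ln(z₂/z₁)
α = ln(37.5/27.9) / ln(4.59/1.78) = ln(1.3441) / ln(2.5787)
  = 0.29571 / 0.94727 = 0.31218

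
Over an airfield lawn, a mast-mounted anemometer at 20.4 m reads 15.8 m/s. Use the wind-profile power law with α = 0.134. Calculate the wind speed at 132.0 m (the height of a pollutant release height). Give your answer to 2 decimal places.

Power-law profile: V₂ = V₁ · (z₂/z₁)^α
V₂ = 15.8 × (132.0/20.4)^0.134 = 15.8 × (6.4706)^0.134
    = 15.8 × 1.2843 = 20.2919 m/s

20.29 m/s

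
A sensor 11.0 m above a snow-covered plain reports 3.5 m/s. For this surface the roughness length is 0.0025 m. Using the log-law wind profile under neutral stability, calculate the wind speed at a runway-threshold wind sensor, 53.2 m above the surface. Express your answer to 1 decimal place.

4.2 m/s

Log law: V(z) ∝ ln(z/z₀), so V₂/V₁ = ln(z₂/z₀) / ln(z₁/z₀).
ln(53.2/0.0025) = 9.9655, ln(11.0/0.0025) = 8.3894
V₂ = 3.5 × 9.9655/8.3894 = 3.5 × 1.1879 = 4.1576 m/s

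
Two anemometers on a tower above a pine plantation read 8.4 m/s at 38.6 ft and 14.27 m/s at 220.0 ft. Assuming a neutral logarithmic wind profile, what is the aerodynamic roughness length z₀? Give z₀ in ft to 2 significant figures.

z₀ ≈ 3.2 ft

Log law: V(z) ∝ ln(z/z₀). With r = V₁/V₂ = 8.4/14.27 = 0.58865,
r · ln(z₂/z₀) = ln(z₁/z₀) ⇒ ln z₀ = (ln z₁ − r·ln z₂)/(1 − r)
ln z₀ = (3.65325 − 0.58865×5.39363) / 0.41135 = 1.1628
z₀ = exp(1.1628) = 3.199 ft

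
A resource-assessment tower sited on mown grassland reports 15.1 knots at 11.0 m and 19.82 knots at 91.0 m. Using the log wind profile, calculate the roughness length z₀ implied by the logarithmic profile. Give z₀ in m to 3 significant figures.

Log law: V(z) ∝ ln(z/z₀). With r = V₁/V₂ = 15.1/19.82 = 0.76186,
r · ln(z₂/z₀) = ln(z₁/z₀) ⇒ ln z₀ = (ln z₁ − r·ln z₂)/(1 − r)
ln z₀ = (2.39790 − 0.76186×4.51086) / 0.23814 = -4.3618
z₀ = exp(-4.3618) = 0.01276 m

z₀ ≈ 0.0128 m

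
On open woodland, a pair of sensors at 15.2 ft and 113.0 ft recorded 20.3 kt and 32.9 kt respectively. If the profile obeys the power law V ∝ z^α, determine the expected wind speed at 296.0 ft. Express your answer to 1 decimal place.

41.5 kt

First find α: α = ln(V₂/V₁)/ln(z₂/z₁) = ln(32.9/20.3)/ln(113.0/15.2) = 0.48285/2.00609 = 0.2407
Extrapolate from 113.0 ft to 296.0 ft: V₃ = 32.9 × (296.0/113.0)^0.2407 = 32.9 × 1.2608 = 41.4817 kt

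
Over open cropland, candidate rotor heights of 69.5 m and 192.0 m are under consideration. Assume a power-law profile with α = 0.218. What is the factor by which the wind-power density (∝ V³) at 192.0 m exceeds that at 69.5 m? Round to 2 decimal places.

1.94

Speed ratio: V_B/V_A = (z_B/z_A)^α = (192.0/69.5)^0.218 = (2.7626)^0.218 = 1.24798
Power-density ratio: P_B/P_A = (V_B/V_A)³ = (1.24798)³ = 1.94366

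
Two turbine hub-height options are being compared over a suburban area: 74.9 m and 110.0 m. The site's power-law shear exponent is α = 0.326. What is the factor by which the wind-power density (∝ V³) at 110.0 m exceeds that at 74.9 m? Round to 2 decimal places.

1.46

Speed ratio: V_B/V_A = (z_B/z_A)^α = (110.0/74.9)^0.326 = (1.4686)^0.326 = 1.13348
Power-density ratio: P_B/P_A = (V_B/V_A)³ = (1.13348)³ = 1.45626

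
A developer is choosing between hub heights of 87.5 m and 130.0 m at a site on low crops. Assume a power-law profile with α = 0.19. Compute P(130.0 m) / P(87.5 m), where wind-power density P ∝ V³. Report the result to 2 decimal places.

Speed ratio: V_B/V_A = (z_B/z_A)^α = (130.0/87.5)^0.19 = (1.4857)^0.19 = 1.07812
Power-density ratio: P_B/P_A = (V_B/V_A)³ = (1.07812)³ = 1.25315

1.25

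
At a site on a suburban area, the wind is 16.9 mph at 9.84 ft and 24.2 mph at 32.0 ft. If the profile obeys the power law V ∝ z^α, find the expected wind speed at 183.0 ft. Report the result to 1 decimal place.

First find α: α = ln(V₂/V₁)/ln(z₂/z₁) = ln(24.2/16.9)/ln(32.0/9.84) = 0.35904/1.17928 = 0.3045
Extrapolate from 32.0 ft to 183.0 ft: V₃ = 24.2 × (183.0/32.0)^0.3045 = 24.2 × 1.7005 = 41.1510 mph

41.2 mph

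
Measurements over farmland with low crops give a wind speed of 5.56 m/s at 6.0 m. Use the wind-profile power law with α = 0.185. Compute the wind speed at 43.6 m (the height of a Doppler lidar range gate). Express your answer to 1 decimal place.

8.0 m/s

Power-law profile: V₂ = V₁ · (z₂/z₁)^α
V₂ = 5.56 × (43.6/6.0)^0.185 = 5.56 × (7.2667)^0.185
    = 5.56 × 1.4433 = 8.0246 m/s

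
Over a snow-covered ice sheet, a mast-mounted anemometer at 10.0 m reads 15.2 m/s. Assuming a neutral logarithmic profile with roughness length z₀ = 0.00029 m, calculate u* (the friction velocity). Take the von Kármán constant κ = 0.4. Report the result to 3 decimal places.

Log law: V(z) = (u*/κ) · ln(z/z₀) ⇒ u* = κ · V / ln(z/z₀)
u* = 0.4 × 15.2 / ln(10.0/0.00029) = 0.4 × 15.2 / 10.4482
   = 6.0800 / 10.4482 = 0.5819 m/s

u* ≈ 0.582 m/s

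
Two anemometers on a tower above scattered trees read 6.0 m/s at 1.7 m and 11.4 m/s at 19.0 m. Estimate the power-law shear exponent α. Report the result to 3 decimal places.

Power law: V₂/V₁ = (z₂/z₁)^α ⇒ α = ln(V₂/V₁) / ln(z₂/z₁)
α = ln(11.4/6.0) / ln(19.0/1.7) = ln(1.9000) / ln(11.1765)
  = 0.64185 / 2.41381 = 0.26591

α ≈ 0.266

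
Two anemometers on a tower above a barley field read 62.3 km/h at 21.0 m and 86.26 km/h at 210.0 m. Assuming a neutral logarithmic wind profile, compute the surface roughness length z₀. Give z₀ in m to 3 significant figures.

Log law: V(z) ∝ ln(z/z₀). With r = V₁/V₂ = 62.3/86.26 = 0.72224,
r · ln(z₂/z₀) = ln(z₁/z₀) ⇒ ln z₀ = (ln z₁ − r·ln z₂)/(1 − r)
ln z₀ = (3.04452 − 0.72224×5.34711) / 0.27776 = -2.9426
z₀ = exp(-2.9426) = 0.05273 m

z₀ ≈ 0.0527 m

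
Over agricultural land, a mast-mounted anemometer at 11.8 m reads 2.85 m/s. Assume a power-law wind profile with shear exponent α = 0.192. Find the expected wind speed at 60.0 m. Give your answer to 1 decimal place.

3.9 m/s

Power-law profile: V₂ = V₁ · (z₂/z₁)^α
V₂ = 2.85 × (60.0/11.8)^0.192 = 2.85 × (5.0847)^0.192
    = 2.85 × 1.3665 = 3.8945 m/s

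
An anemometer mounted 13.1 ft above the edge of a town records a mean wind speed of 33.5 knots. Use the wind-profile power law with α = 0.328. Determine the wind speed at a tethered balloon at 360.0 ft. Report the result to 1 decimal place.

99.3 knots

Power-law profile: V₂ = V₁ · (z₂/z₁)^α
V₂ = 33.5 × (360.0/13.1)^0.328 = 33.5 × (27.4809)^0.328
    = 33.5 × 2.9648 = 99.3224 knots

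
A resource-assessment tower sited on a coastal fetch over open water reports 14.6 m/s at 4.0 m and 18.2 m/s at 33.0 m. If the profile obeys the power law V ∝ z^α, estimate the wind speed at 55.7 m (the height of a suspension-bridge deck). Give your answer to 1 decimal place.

First find α: α = ln(V₂/V₁)/ln(z₂/z₁) = ln(18.2/14.6)/ln(33.0/4.0) = 0.22040/2.11021 = 0.1044
Extrapolate from 33.0 m to 55.7 m: V₃ = 18.2 × (55.7/33.0)^0.1044 = 18.2 × 1.0562 = 19.2228 m/s

19.2 m/s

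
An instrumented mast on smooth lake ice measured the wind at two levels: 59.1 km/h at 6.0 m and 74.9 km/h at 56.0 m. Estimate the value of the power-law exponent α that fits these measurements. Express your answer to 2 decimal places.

α ≈ 0.11

Power law: V₂/V₁ = (z₂/z₁)^α ⇒ α = ln(V₂/V₁) / ln(z₂/z₁)
α = ln(74.9/59.1) / ln(56.0/6.0) = ln(1.2673) / ln(9.3333)
  = 0.23692 / 2.23359 = 0.10607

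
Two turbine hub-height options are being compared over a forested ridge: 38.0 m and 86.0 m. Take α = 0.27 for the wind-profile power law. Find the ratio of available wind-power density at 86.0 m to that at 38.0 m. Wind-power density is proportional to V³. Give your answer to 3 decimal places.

Speed ratio: V_B/V_A = (z_B/z_A)^α = (86.0/38.0)^0.27 = (2.2632)^0.27 = 1.24673
Power-density ratio: P_B/P_A = (V_B/V_A)³ = (1.24673)³ = 1.93784

1.938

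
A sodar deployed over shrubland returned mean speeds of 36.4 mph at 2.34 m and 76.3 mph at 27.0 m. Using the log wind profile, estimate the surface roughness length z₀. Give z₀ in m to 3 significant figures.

Log law: V(z) ∝ ln(z/z₀). With r = V₁/V₂ = 36.4/76.3 = 0.47706,
r · ln(z₂/z₀) = ln(z₁/z₀) ⇒ ln z₀ = (ln z₁ − r·ln z₂)/(1 − r)
ln z₀ = (0.85015 − 0.47706×3.29584) / 0.52294 = -1.3810
z₀ = exp(-1.3810) = 0.2513 m

z₀ ≈ 0.251 m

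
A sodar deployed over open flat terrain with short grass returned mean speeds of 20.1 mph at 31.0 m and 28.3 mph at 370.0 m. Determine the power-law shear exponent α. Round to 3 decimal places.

Power law: V₂/V₁ = (z₂/z₁)^α ⇒ α = ln(V₂/V₁) / ln(z₂/z₁)
α = ln(28.3/20.1) / ln(370.0/31.0) = ln(1.4080) / ln(11.9355)
  = 0.34214 / 2.47952 = 0.13799

α ≈ 0.138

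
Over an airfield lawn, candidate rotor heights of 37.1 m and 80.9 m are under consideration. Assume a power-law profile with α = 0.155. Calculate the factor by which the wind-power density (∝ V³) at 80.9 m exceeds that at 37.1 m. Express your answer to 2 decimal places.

1.44

Speed ratio: V_B/V_A = (z_B/z_A)^α = (80.9/37.1)^0.155 = (2.1806)^0.155 = 1.12844
Power-density ratio: P_B/P_A = (V_B/V_A)³ = (1.12844)³ = 1.43694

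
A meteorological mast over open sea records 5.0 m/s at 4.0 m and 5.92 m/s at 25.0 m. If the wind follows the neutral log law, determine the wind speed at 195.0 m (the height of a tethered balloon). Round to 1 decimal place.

7.0 m/s

Log law: V ∝ ln(z/z₀). From the pair, with r = V₁/V₂ = 0.84459,
ln z₀ = (ln z₁ − r·ln z₂)/(1 − r) = (1.3863 − 0.84459×3.2189)/0.15541 = -8.5734 → z₀ = 0.0001891 m
V₃ = V₁ · ln(z₃/z₀)/ln(z₁/z₀) = 5.0 × 13.8464/9.9597 = 6.9512 m/s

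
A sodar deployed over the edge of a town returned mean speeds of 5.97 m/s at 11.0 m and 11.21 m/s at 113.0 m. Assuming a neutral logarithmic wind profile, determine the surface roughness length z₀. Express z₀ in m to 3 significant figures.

z₀ ≈ 0.774 m

Log law: V(z) ∝ ln(z/z₀). With r = V₁/V₂ = 5.97/11.21 = 0.53256,
r · ln(z₂/z₀) = ln(z₁/z₀) ⇒ ln z₀ = (ln z₁ − r·ln z₂)/(1 − r)
ln z₀ = (2.39790 − 0.53256×4.72739) / 0.46744 = -0.2561
z₀ = exp(-0.2561) = 0.7740 m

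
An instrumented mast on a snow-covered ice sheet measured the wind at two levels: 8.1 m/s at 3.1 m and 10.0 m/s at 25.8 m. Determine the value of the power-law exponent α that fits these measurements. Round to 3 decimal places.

α ≈ 0.099

Power law: V₂/V₁ = (z₂/z₁)^α ⇒ α = ln(V₂/V₁) / ln(z₂/z₁)
α = ln(10.0/8.1) / ln(25.8/3.1) = ln(1.2346) / ln(8.3226)
  = 0.21072 / 2.11897 = 0.09944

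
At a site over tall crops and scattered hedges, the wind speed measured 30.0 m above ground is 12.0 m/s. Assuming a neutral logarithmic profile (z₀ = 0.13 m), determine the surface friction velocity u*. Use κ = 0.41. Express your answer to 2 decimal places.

Log law: V(z) = (u*/κ) · ln(z/z₀) ⇒ u* = κ · V / ln(z/z₀)
u* = 0.41 × 12.0 / ln(30.0/0.13) = 0.41 × 12.0 / 5.4414
   = 4.9200 / 5.4414 = 0.9042 m/s

u* ≈ 0.90 m/s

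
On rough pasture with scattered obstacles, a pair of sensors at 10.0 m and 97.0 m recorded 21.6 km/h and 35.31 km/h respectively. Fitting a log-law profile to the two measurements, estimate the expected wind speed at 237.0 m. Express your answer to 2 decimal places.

Log law: V ∝ ln(z/z₀). From the pair, with r = V₁/V₂ = 0.61172,
ln z₀ = (ln z₁ − r·ln z₂)/(1 − r) = (2.3026 − 0.61172×4.5747)/0.38828 = -1.2771 → z₀ = 0.2788 m
V₃ = V₁ · ln(z₃/z₀)/ln(z₁/z₀) = 21.6 × 6.7452/3.5797 = 40.7005 km/h

40.70 km/h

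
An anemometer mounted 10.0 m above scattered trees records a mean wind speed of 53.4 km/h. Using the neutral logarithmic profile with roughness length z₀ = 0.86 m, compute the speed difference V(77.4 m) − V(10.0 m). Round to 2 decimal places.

Log law: V₂ = V₁ · ln(z₂/z₀)/ln(z₁/z₀) = 53.4 × 4.4998/2.4534 = 97.9412 km/h
ΔV = 97.9412 − 53.4 = 44.5412 km/h

44.54 km/h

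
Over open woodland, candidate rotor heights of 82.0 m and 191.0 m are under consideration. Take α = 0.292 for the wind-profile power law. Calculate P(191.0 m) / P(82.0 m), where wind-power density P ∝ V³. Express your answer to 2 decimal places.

2.10

Speed ratio: V_B/V_A = (z_B/z_A)^α = (191.0/82.0)^0.292 = (2.3293)^0.292 = 1.28005
Power-density ratio: P_B/P_A = (V_B/V_A)³ = (1.28005)³ = 2.09741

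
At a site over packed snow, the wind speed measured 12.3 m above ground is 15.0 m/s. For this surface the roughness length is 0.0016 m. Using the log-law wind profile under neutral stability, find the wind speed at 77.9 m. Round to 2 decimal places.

18.09 m/s

Log law: V(z) ∝ ln(z/z₀), so V₂/V₁ = ln(z₂/z₀) / ln(z₁/z₀).
ln(77.9/0.0016) = 10.7932, ln(12.3/0.0016) = 8.9474
V₂ = 15.0 × 10.7932/8.9474 = 15.0 × 1.2063 = 18.0945 m/s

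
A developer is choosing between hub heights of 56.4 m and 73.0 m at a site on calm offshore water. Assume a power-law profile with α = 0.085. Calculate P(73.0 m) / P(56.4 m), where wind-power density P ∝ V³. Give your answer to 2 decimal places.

Speed ratio: V_B/V_A = (z_B/z_A)^α = (73.0/56.4)^0.085 = (1.2943)^0.085 = 1.02217
Power-density ratio: P_B/P_A = (V_B/V_A)³ = (1.02217)³ = 1.06800

1.07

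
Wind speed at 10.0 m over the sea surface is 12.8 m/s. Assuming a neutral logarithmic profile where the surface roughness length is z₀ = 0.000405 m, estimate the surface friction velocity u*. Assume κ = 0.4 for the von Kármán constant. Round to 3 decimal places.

u* ≈ 0.506 m/s

Log law: V(z) = (u*/κ) · ln(z/z₀) ⇒ u* = κ · V / ln(z/z₀)
u* = 0.4 × 12.8 / ln(10.0/0.000405) = 0.4 × 12.8 / 10.1142
   = 5.1200 / 10.1142 = 0.5062 m/s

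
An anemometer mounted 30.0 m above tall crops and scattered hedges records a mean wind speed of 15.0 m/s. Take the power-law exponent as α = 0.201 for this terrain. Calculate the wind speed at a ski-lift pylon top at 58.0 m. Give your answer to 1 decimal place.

17.1 m/s

Power-law profile: V₂ = V₁ · (z₂/z₁)^α
V₂ = 15.0 × (58.0/30.0)^0.201 = 15.0 × (1.9333)^0.201
    = 15.0 × 1.1417 = 17.1253 m/s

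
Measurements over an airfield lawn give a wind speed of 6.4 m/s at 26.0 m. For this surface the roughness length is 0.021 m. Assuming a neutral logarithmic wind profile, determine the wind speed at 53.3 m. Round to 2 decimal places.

Log law: V(z) ∝ ln(z/z₀), so V₂/V₁ = ln(z₂/z₀) / ln(z₁/z₀).
ln(53.3/0.021) = 7.8392, ln(26.0/0.021) = 7.1213
V₂ = 6.4 × 7.8392/7.1213 = 6.4 × 1.1008 = 7.0451 m/s

7.05 m/s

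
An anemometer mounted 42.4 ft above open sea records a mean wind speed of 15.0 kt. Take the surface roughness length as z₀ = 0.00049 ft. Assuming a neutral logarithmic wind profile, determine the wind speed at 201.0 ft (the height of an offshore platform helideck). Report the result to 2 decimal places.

Log law: V(z) ∝ ln(z/z₀), so V₂/V₁ = ln(z₂/z₀) / ln(z₁/z₀).
ln(201.0/0.00049) = 12.9244, ln(42.4/0.00049) = 11.3683
V₂ = 15.0 × 12.9244/11.3683 = 15.0 × 1.1369 = 17.0533 kt

17.05 kt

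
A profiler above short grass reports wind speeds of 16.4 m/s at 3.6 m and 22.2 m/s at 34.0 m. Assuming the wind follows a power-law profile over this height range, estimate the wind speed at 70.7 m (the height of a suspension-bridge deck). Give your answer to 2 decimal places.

24.50 m/s

First find α: α = ln(V₂/V₁)/ln(z₂/z₁) = ln(22.2/16.4)/ln(34.0/3.6) = 0.30281/2.24543 = 0.1349
Extrapolate from 34.0 m to 70.7 m: V₃ = 22.2 × (70.7/34.0)^0.1349 = 22.2 × 1.1038 = 24.5036 m/s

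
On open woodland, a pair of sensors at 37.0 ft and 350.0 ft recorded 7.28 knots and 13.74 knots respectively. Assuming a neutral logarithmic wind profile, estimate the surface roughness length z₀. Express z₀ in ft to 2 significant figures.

z₀ ≈ 2.9 ft

Log law: V(z) ∝ ln(z/z₀). With r = V₁/V₂ = 7.28/13.74 = 0.52984,
r · ln(z₂/z₀) = ln(z₁/z₀) ⇒ ln z₀ = (ln z₁ − r·ln z₂)/(1 − r)
ln z₀ = (3.61092 − 0.52984×5.85793) / 0.47016 = 1.0787
z₀ = exp(1.0787) = 2.941 ft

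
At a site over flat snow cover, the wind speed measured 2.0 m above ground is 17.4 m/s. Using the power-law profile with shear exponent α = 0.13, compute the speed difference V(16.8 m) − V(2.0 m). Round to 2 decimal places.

Power law: V₂ = V₁ · (z₂/z₁)^α = 17.4 × (8.4000)^0.13 = 22.9459 m/s
ΔV = 22.9459 − 17.4 = 5.5459 m/s

5.55 m/s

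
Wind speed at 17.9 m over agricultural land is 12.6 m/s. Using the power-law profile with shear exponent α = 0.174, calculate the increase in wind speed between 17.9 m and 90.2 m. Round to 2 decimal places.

Power law: V₂ = V₁ · (z₂/z₁)^α = 12.6 × (5.0391)^0.174 = 16.6948 m/s
ΔV = 16.6948 − 12.6 = 4.0948 m/s

4.09 m/s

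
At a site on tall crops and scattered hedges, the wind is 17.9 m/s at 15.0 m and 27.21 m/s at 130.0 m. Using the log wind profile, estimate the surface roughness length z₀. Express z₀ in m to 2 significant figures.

Log law: V(z) ∝ ln(z/z₀). With r = V₁/V₂ = 17.9/27.21 = 0.65785,
r · ln(z₂/z₀) = ln(z₁/z₀) ⇒ ln z₀ = (ln z₁ − r·ln z₂)/(1 − r)
ln z₀ = (2.70805 − 0.65785×4.86753) / 0.34215 = -1.4439
z₀ = exp(-1.4439) = 0.2360 m

z₀ ≈ 0.24 m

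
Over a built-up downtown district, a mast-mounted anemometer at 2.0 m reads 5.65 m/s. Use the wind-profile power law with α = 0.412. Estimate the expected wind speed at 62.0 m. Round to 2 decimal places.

23.25 m/s

Power-law profile: V₂ = V₁ · (z₂/z₁)^α
V₂ = 5.65 × (62.0/2.0)^0.412 = 5.65 × (31.0000)^0.412
    = 5.65 × 4.1157 = 23.2536 m/s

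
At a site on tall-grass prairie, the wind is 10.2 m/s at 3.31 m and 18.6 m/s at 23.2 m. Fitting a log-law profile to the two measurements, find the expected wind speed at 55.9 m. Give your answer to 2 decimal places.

Log law: V ∝ ln(z/z₀). From the pair, with r = V₁/V₂ = 0.54839,
ln z₀ = (ln z₁ − r·ln z₂)/(1 − r) = (1.1969 − 0.54839×3.1442)/0.45161 = -1.1675 → z₀ = 0.3111 m
V₃ = V₁ · ln(z₃/z₀)/ln(z₁/z₀) = 10.2 × 5.1911/2.3645 = 22.3937 m/s

22.39 m/s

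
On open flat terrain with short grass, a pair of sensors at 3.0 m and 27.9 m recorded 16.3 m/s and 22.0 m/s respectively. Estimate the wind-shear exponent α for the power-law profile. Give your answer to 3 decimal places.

α ≈ 0.134

Power law: V₂/V₁ = (z₂/z₁)^α ⇒ α = ln(V₂/V₁) / ln(z₂/z₁)
α = ln(22.0/16.3) / ln(27.9/3.0) = ln(1.3497) / ln(9.3000)
  = 0.29988 / 2.23001 = 0.13447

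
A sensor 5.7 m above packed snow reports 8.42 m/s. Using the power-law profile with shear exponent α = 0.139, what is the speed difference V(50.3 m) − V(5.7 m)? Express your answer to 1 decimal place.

3.0 m/s

Power law: V₂ = V₁ · (z₂/z₁)^α = 8.42 × (8.8246)^0.139 = 11.3963 m/s
ΔV = 11.3963 − 8.42 = 2.9763 m/s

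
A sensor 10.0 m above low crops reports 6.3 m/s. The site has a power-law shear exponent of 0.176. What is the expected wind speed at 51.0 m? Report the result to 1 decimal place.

Power-law profile: V₂ = V₁ · (z₂/z₁)^α
V₂ = 6.3 × (51.0/10.0)^0.176 = 6.3 × (5.1000)^0.176
    = 6.3 × 1.3321 = 8.3921 m/s

8.4 m/s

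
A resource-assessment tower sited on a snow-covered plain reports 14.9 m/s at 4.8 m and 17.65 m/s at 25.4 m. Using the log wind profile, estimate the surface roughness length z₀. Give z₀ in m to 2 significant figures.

z₀ ≈ 0.00058 m

Log law: V(z) ∝ ln(z/z₀). With r = V₁/V₂ = 14.9/17.65 = 0.84419,
r · ln(z₂/z₀) = ln(z₁/z₀) ⇒ ln z₀ = (ln z₁ − r·ln z₂)/(1 − r)
ln z₀ = (1.56862 − 0.84419×3.23475) / 0.15581 = -7.4588
z₀ = exp(-7.4588) = 0.0005763 m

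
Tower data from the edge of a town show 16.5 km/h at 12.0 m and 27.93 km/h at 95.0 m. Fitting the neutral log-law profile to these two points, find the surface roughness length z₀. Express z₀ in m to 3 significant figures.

z₀ ≈ 0.605 m

Log law: V(z) ∝ ln(z/z₀). With r = V₁/V₂ = 16.5/27.93 = 0.59076,
r · ln(z₂/z₀) = ln(z₁/z₀) ⇒ ln z₀ = (ln z₁ − r·ln z₂)/(1 − r)
ln z₀ = (2.48491 − 0.59076×4.55388) / 0.40924 = -0.5018
z₀ = exp(-0.5018) = 0.6054 m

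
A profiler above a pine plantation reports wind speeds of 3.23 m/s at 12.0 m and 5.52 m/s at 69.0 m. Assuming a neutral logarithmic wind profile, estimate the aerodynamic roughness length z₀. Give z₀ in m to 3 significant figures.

Log law: V(z) ∝ ln(z/z₀). With r = V₁/V₂ = 3.23/5.52 = 0.58514,
r · ln(z₂/z₀) = ln(z₁/z₀) ⇒ ln z₀ = (ln z₁ − r·ln z₂)/(1 − r)
ln z₀ = (2.48491 − 0.58514×4.23411) / 0.41486 = 0.0177
z₀ = exp(0.0177) = 1.018 m

z₀ ≈ 1.02 m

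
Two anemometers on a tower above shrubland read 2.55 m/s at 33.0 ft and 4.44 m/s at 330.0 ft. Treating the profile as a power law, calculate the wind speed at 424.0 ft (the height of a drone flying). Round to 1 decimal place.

First find α: α = ln(V₂/V₁)/ln(z₂/z₁) = ln(4.44/2.55)/ln(330.0/33.0) = 0.55456/2.30259 = 0.2408
Extrapolate from 330.0 ft to 424.0 ft: V₃ = 4.44 × (424.0/330.0)^0.2408 = 4.44 × 1.0622 = 4.7163 m/s

4.7 m/s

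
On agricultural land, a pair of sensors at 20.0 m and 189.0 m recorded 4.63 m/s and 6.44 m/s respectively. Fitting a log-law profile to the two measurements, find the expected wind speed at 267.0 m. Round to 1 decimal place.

6.7 m/s

Log law: V ∝ ln(z/z₀). From the pair, with r = V₁/V₂ = 0.71894,
ln z₀ = (ln z₁ − r·ln z₂)/(1 − r) = (2.9957 − 0.71894×5.2417)/0.28106 = -2.7496 → z₀ = 0.06395 m
V₃ = V₁ · ln(z₃/z₀)/ln(z₁/z₀) = 4.63 × 8.3368/5.7453 = 6.7184 m/s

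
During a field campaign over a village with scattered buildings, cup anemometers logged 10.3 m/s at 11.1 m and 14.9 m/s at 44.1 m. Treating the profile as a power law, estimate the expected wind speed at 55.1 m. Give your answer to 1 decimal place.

First find α: α = ln(V₂/V₁)/ln(z₂/z₁) = ln(14.9/10.3)/ln(44.1/11.1) = 0.36922/1.37951 = 0.2676
Extrapolate from 44.1 m to 55.1 m: V₃ = 14.9 × (55.1/44.1)^0.2676 = 14.9 × 1.0614 = 15.8151 m/s

15.8 m/s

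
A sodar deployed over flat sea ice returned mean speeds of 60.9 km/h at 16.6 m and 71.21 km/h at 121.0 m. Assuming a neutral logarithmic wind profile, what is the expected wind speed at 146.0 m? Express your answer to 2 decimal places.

72.18 km/h

Log law: V ∝ ln(z/z₀). From the pair, with r = V₁/V₂ = 0.85522,
ln z₀ = (ln z₁ − r·ln z₂)/(1 − r) = (2.8094 − 0.85522×4.7958)/0.14478 = -8.9240 → z₀ = 0.0001332 m
V₃ = V₁ · ln(z₃/z₀)/ln(z₁/z₀) = 60.9 × 13.9076/11.7334 = 72.1848 km/h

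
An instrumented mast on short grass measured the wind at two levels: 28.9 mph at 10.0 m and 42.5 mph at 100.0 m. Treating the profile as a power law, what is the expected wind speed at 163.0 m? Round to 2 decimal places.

46.12 mph

First find α: α = ln(V₂/V₁)/ln(z₂/z₁) = ln(42.5/28.9)/ln(100.0/10.0) = 0.38566/2.30259 = 0.1675
Extrapolate from 100.0 m to 163.0 m: V₃ = 42.5 × (163.0/100.0)^0.1675 = 42.5 × 1.0853 = 46.1242 mph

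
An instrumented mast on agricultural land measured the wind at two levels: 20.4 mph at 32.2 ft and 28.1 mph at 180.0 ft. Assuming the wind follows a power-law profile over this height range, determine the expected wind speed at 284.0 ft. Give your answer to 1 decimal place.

First find α: α = ln(V₂/V₁)/ln(z₂/z₁) = ln(28.1/20.4)/ln(180.0/32.2) = 0.32023/1.72099 = 0.1861
Extrapolate from 180.0 ft to 284.0 ft: V₃ = 28.1 × (284.0/180.0)^0.1861 = 28.1 × 1.0886 = 30.5885 mph

30.6 mph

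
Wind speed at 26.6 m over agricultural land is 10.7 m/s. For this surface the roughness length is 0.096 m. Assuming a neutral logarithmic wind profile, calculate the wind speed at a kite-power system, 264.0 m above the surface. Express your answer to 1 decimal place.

Log law: V(z) ∝ ln(z/z₀), so V₂/V₁ = ln(z₂/z₀) / ln(z₁/z₀).
ln(264.0/0.096) = 7.9194, ln(26.6/0.096) = 5.6243
V₂ = 10.7 × 7.9194/5.6243 = 10.7 × 1.4081 = 15.0662 m/s

15.1 m/s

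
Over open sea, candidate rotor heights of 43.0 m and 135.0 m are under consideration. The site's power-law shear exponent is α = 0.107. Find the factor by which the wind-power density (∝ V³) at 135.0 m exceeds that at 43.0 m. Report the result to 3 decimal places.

1.444

Speed ratio: V_B/V_A = (z_B/z_A)^α = (135.0/43.0)^0.107 = (3.1395)^0.107 = 1.13022
Power-density ratio: P_B/P_A = (V_B/V_A)³ = (1.13022)³ = 1.44376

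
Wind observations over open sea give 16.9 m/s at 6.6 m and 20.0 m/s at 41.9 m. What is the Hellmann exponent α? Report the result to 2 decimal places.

Power law: V₂/V₁ = (z₂/z₁)^α ⇒ α = ln(V₂/V₁) / ln(z₂/z₁)
α = ln(20.0/16.9) / ln(41.9/6.6) = ln(1.1834) / ln(6.3485)
  = 0.16842 / 1.84822 = 0.09112

α ≈ 0.09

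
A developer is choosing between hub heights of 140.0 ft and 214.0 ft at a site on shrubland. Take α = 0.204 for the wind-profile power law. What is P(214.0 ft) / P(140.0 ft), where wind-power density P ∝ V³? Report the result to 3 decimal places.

1.297

Speed ratio: V_B/V_A = (z_B/z_A)^α = (214.0/140.0)^0.204 = (1.5286)^0.204 = 1.09042
Power-density ratio: P_B/P_A = (V_B/V_A)³ = (1.09042)³ = 1.29653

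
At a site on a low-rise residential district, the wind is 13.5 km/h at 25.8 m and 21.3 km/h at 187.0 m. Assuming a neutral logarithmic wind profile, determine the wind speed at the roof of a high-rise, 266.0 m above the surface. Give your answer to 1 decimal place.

22.7 km/h

Log law: V ∝ ln(z/z₀). From the pair, with r = V₁/V₂ = 0.63380,
ln z₀ = (ln z₁ − r·ln z₂)/(1 − r) = (3.2504 − 0.63380×5.2311)/0.36620 = -0.1778 → z₀ = 0.8371 m
V₃ = V₁ · ln(z₃/z₀)/ln(z₁/z₀) = 13.5 × 5.7613/3.4282 = 22.6877 km/h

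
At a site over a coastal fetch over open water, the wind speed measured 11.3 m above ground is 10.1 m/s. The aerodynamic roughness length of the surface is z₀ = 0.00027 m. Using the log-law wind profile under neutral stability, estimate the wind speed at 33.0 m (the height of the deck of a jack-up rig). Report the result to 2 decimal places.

Log law: V(z) ∝ ln(z/z₀), so V₂/V₁ = ln(z₂/z₀) / ln(z₁/z₀).
ln(33.0/0.00027) = 11.7136, ln(11.3/0.00027) = 10.6419
V₂ = 10.1 × 11.7136/10.6419 = 10.1 × 1.1007 = 11.1171 m/s

11.12 m/s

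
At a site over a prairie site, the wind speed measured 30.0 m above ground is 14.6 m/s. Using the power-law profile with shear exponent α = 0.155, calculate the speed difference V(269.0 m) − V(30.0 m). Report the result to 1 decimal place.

5.9 m/s

Power law: V₂ = V₁ · (z₂/z₁)^α = 14.6 × (8.9667)^0.155 = 20.5121 m/s
ΔV = 20.5121 − 14.6 = 5.9121 m/s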